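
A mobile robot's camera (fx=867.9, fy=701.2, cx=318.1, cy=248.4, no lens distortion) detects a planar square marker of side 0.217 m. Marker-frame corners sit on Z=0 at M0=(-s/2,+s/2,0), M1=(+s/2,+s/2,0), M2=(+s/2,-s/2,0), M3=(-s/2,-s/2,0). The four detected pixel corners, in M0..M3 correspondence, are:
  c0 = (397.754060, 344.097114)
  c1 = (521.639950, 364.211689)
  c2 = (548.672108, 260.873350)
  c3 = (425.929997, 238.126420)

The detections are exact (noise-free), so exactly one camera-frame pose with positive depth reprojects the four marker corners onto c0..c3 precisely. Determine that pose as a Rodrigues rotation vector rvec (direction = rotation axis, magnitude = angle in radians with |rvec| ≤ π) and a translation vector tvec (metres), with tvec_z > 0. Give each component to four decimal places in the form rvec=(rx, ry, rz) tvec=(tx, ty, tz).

Intrinsics K: fx=867.9, fy=701.2, cx=318.1, cy=248.4
Marker side s = 0.217 m; corners in marker frame (Z=0):
  M0 = (-0.1085, +0.1085, 0)
  M1 = (+0.1085, +0.1085, 0)
  M2 = (+0.1085, -0.1085, 0)
  M3 = (-0.1085, -0.1085, 0)
Detected image corners:
  c0 = (397.754060, 344.097114) px
  c1 = (521.639950, 364.211689) px
  c2 = (548.672108, 260.873350) px
  c3 = (425.929997, 238.126420) px
Planar DLT: solve 8×8 A·h = b for H (H[2,2]=1):
  H  [+624.70393 -134.77804 +474.32050]
  H  [+134.74769 +477.35300 +301.87455]
  H  [+0.11920 -0.01606 +1.00000]
B = K⁻¹H; ‖b₁‖=0.702710, ‖b₂‖=0.702710; λ = 2/(‖b₁‖+‖b₂‖) = 1.423063, sign → tz>0 ⇒ λ=+1.423063
r₁ = λ·B[:,0] = (+0.96213,+0.21337,+0.16963); r₂ = λ·B[:,1] = (-0.21261,+0.97687,-0.02285)
r₃ = r₁×r₂ = (-0.17058,-0.01408,+0.98524); SVD([r₁ r₂ r₃]) → R = UVᵀ:
  R  [+0.96213 -0.21261 -0.17058]
  R  [+0.21337 +0.97687 -0.01408]
  R  [+0.16963 -0.02285 +0.98524]
t = (+0.25615, +0.10852, +1.42306) m
tr R = 2.924243; θ = arccos((tr R − 1)/2) = 0.276116 rad = 15.820°
axis k = ((R−Rᵀ)₃₂, (R−Rᵀ)₁₃, (R−Rᵀ)₂₁) / (2 sinθ) = (-0.016100, -0.623966, +0.781285)
rvec = θ·k = (-0.004446, -0.172287, +0.215725)

rvec=(-0.0044, -0.1723, 0.2157) tvec=(0.2561, 0.1085, 1.4231)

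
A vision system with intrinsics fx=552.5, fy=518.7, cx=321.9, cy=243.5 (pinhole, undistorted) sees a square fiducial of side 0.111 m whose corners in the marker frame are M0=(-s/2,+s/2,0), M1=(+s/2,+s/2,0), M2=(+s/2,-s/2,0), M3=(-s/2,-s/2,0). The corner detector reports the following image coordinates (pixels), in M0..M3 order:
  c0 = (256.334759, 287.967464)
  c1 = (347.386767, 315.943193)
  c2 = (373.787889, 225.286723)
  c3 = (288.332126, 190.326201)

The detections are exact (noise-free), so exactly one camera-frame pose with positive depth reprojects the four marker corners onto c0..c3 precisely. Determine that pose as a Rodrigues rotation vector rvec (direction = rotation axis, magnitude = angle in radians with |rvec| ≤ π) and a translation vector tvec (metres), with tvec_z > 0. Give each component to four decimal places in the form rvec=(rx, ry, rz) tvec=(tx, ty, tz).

rvec=(-0.1128, -0.4962, 0.3197) tvec=(-0.0035, 0.0126, 0.5808)

Intrinsics K: fx=552.5, fy=518.7, cx=321.9, cy=243.5
Marker side s = 0.111 m; corners in marker frame (Z=0):
  M0 = (-0.0555, +0.0555, 0)
  M1 = (+0.0555, +0.0555, 0)
  M2 = (+0.0555, -0.0555, 0)
  M3 = (-0.0555, -0.0555, 0)
Detected image corners:
  c0 = (256.334759, 287.967464) px
  c1 = (347.386767, 315.943193) px
  c2 = (373.787889, 225.286723) px
  c3 = (288.332126, 190.326201) px
Planar DLT: solve 8×8 A·h = b for H (H[2,2]=1):
  H  [+1039.49807 -361.74456 +318.61078]
  H  [+481.25954 +766.48029 +254.73287]
  H  [+0.77374 -0.31527 +1.00000]
B = K⁻¹H; ‖b₁‖=1.721679, ‖b₂‖=1.721679; λ = 2/(‖b₁‖+‖b₂‖) = 0.580828, sign → tz>0 ⇒ λ=+0.580828
r₁ = λ·B[:,0] = (+0.83096,+0.32793,+0.44941); r₂ = λ·B[:,1] = (-0.27360,+0.94425,-0.18312)
r₃ = r₁×r₂ = (-0.48441,+0.02920,+0.87435); SVD([r₁ r₂ r₃]) → R = UVᵀ:
  R  [+0.83096 -0.27360 -0.48441]
  R  [+0.32793 +0.94425 +0.02920]
  R  [+0.44941 -0.18312 +0.87435]
t = (-0.00346, +0.01258, +0.58083) m
tr R = 2.649563; θ = arccos((tr R − 1)/2) = 0.600980 rad = 34.434°
axis k = ((R−Rᵀ)₃₂, (R−Rᵀ)₁₃, (R−Rᵀ)₂₁) / (2 sinθ) = (-0.187745, -0.825729, +0.531905)
rvec = θ·k = (-0.112831, -0.496247, +0.319665)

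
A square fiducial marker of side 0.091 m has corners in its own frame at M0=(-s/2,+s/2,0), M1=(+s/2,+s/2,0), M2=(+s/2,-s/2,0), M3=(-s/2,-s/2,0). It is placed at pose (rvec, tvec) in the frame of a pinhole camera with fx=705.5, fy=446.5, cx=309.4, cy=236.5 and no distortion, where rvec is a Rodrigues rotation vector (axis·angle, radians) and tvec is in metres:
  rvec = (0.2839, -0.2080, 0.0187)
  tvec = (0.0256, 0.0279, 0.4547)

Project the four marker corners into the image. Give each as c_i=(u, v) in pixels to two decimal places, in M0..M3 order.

Intrinsics K: fx=705.5, fy=446.5, cx=309.4, cy=236.5
Marker side s = 0.091 m; corners in marker frame (Z=0):
  M0 = (-0.0455, +0.0455, 0)
  M1 = (+0.0455, +0.0455, 0)
  M2 = (+0.0455, -0.0455, 0)
  M3 = (-0.0455, -0.0455, 0)
rvec = (0.2839, -0.2080, 0.0187), |rvec| = θ = 0.35244 rad = 20.193°
Rodrigues: sinθ=0.34519, 1−cosθ=0.06147; R = I + sinθ·[k]× + (1−cosθ)·[k]×²:
    [+0.97842 -0.04754 -0.20109]
    [-0.01091 +0.95994 -0.27998]
    [+0.20635 +0.27613 +0.93871]
t = (0.0256, 0.0279, 0.4547) m
M0: Pc = R·M0+t = (-0.02108, +0.07207, +0.45788); u = 705.5·(-0.02108)/0.45788 + 309.4 = 276.9182, v = 446.5·(+0.07207)/0.45788 + 236.5 = 306.7830
M1: Pc = R·M1+t = (+0.06796, +0.07108, +0.47665); u = 705.5·(+0.06796)/0.47665 + 309.4 = 409.9812, v = 446.5·(+0.07108)/0.47665 + 236.5 = 303.0846
M2: Pc = R·M2+t = (+0.07228, -0.01627, +0.45152); u = 705.5·(+0.07228)/0.45152 + 309.4 = 422.3378, v = 446.5·(-0.01627)/0.45152 + 236.5 = 220.4075
M3: Pc = R·M3+t = (-0.01676, -0.01528, +0.43275); u = 705.5·(-0.01676)/0.43275 + 309.4 = 282.0844, v = 446.5·(-0.01528)/0.43275 + 236.5 = 220.7332

c0=(276.92, 306.78) c1=(409.98, 303.08) c2=(422.34, 220.41) c3=(282.08, 220.73)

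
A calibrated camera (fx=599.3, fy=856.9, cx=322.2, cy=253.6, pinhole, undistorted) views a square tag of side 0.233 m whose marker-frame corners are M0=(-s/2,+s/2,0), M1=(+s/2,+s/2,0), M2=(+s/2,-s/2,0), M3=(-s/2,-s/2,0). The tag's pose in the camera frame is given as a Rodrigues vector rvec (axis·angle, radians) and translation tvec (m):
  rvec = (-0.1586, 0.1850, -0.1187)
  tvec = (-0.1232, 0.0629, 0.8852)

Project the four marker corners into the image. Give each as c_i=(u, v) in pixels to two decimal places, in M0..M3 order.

c0=(170.03, 439.79) c1=(323.95, 417.56) c2=(307.66, 189.00) c3=(160.95, 220.28)

Intrinsics K: fx=599.3, fy=856.9, cx=322.2, cy=253.6
Marker side s = 0.233 m; corners in marker frame (Z=0):
  M0 = (-0.1165, +0.1165, 0)
  M1 = (+0.1165, +0.1165, 0)
  M2 = (+0.1165, -0.1165, 0)
  M3 = (-0.1165, -0.1165, 0)
rvec = (-0.1586, 0.1850, -0.1187), |rvec| = θ = 0.27105 rad = 15.530°
Rodrigues: sinθ=0.26774, 1−cosθ=0.03651; R = I + sinθ·[k]× + (1−cosθ)·[k]×²:
    [+0.97599 +0.10267 +0.19210]
    [-0.13183 +0.98050 +0.14575]
    [-0.17339 -0.16758 +0.97049]
t = (-0.1232, 0.0629, 0.8852) m
M0: Pc = R·M0+t = (-0.22494, +0.19249, +0.88588); u = 599.3·(-0.22494)/0.88588 + 322.2 = 170.0259, v = 856.9·(+0.19249)/0.88588 + 253.6 = 439.7903
M1: Pc = R·M1+t = (+0.00246, +0.16177, +0.84548); u = 599.3·(+0.00246)/0.84548 + 322.2 = 323.9466, v = 856.9·(+0.16177)/0.84548 + 253.6 = 417.5550
M2: Pc = R·M2+t = (-0.02146, -0.06669, +0.88452); u = 599.3·(-0.02146)/0.88452 + 322.2 = 307.6611, v = 856.9·(-0.06669)/0.88452 + 253.6 = 188.9960
M3: Pc = R·M3+t = (-0.24886, -0.03597, +0.92492); u = 599.3·(-0.24886)/0.92492 + 322.2 = 160.9495, v = 856.9·(-0.03597)/0.92492 + 253.6 = 220.2758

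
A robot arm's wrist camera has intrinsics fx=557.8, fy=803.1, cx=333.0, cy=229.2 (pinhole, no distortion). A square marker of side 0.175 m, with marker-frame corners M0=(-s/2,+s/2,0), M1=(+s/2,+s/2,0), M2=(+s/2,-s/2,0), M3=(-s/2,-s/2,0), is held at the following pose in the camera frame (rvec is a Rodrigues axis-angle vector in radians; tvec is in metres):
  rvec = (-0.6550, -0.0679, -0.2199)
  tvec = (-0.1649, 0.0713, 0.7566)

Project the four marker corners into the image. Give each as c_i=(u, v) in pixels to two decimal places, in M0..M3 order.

Intrinsics K: fx=557.8, fy=803.1, cx=333.0, cy=229.2
Marker side s = 0.175 m; corners in marker frame (Z=0):
  M0 = (-0.0875, +0.0875, 0)
  M1 = (+0.0875, +0.0875, 0)
  M2 = (+0.0875, -0.0875, 0)
  M3 = (-0.0875, -0.0875, 0)
rvec = (-0.6550, -0.0679, -0.2199), |rvec| = θ = 0.69426 rad = 39.778°
Rodrigues: sinθ=0.63981, 1−cosθ=0.23147; R = I + sinθ·[k]× + (1−cosθ)·[k]×²:
    [+0.97456 +0.22401 +0.00660]
    [-0.18130 +0.77074 +0.61081]
    [+0.13175 -0.59647 +0.79175]
t = (-0.1649, 0.0713, 0.7566) m
M0: Pc = R·M0+t = (-0.23057, +0.15460, +0.69288); u = 557.8·(-0.23057)/0.69288 + 333.0 = 147.3786, v = 803.1·(+0.15460)/0.69288 + 229.2 = 408.3969
M1: Pc = R·M1+t = (-0.06002, +0.12288, +0.71594); u = 557.8·(-0.06002)/0.71594 + 333.0 = 286.2338, v = 803.1·(+0.12288)/0.71594 + 229.2 = 367.0364
M2: Pc = R·M2+t = (-0.09923, -0.01200, +0.82032); u = 557.8·(-0.09923)/0.82032 + 333.0 = 265.5277, v = 803.1·(-0.01200)/0.82032 + 229.2 = 217.4483
M3: Pc = R·M3+t = (-0.26978, +0.01972, +0.79726); u = 557.8·(-0.26978)/0.79726 + 333.0 = 144.2532, v = 803.1·(+0.01972)/0.79726 + 229.2 = 249.0678

c0=(147.38, 408.40) c1=(286.23, 367.04) c2=(265.53, 217.45) c3=(144.25, 249.07)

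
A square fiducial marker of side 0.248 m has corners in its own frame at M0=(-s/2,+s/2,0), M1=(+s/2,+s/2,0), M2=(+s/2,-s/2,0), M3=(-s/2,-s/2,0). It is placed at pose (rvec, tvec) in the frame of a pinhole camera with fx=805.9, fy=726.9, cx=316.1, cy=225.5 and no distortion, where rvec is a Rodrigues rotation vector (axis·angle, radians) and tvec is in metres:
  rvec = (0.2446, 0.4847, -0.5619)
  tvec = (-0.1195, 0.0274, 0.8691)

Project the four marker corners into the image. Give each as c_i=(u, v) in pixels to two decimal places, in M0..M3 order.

Intrinsics K: fx=805.9, fy=726.9, cx=316.1, cy=225.5
Marker side s = 0.248 m; corners in marker frame (Z=0):
  M0 = (-0.1240, +0.1240, 0)
  M1 = (+0.1240, +0.1240, 0)
  M2 = (+0.1240, -0.1240, 0)
  M3 = (-0.1240, -0.1240, 0)
rvec = (0.2446, 0.4847, -0.5619), |rvec| = θ = 0.78134 rad = 44.768°
Rodrigues: sinθ=0.70423, 1−cosθ=0.29003; R = I + sinθ·[k]× + (1−cosθ)·[k]×²:
    [+0.73839 +0.56277 +0.37157]
    [-0.45012 +0.82158 -0.34985]
    [-0.50216 +0.09107 +0.85997]
t = (-0.1195, 0.0274, 0.8691) m
M0: Pc = R·M0+t = (-0.14128, +0.18509, +0.94266); u = 805.9·(-0.14128)/0.94266 + 316.1 = 195.3193, v = 726.9·(+0.18509)/0.94266 + 225.5 = 368.2267
M1: Pc = R·M1+t = (+0.04184, +0.07346, +0.81813); u = 805.9·(+0.04184)/0.81813 + 316.1 = 357.3190, v = 726.9·(+0.07346)/0.81813 + 225.5 = 290.7694
M2: Pc = R·M2+t = (-0.09772, -0.13029, +0.79554); u = 805.9·(-0.09772)/0.79554 + 316.1 = 217.1044, v = 726.9·(-0.13029)/0.79554 + 225.5 = 106.4502
M3: Pc = R·M3+t = (-0.28084, -0.01866, +0.92007); u = 805.9·(-0.28084)/0.92007 + 316.1 = 70.1065, v = 726.9·(-0.01866)/0.92007 + 225.5 = 210.7572

c0=(195.32, 368.23) c1=(357.32, 290.77) c2=(217.10, 106.45) c3=(70.11, 210.76)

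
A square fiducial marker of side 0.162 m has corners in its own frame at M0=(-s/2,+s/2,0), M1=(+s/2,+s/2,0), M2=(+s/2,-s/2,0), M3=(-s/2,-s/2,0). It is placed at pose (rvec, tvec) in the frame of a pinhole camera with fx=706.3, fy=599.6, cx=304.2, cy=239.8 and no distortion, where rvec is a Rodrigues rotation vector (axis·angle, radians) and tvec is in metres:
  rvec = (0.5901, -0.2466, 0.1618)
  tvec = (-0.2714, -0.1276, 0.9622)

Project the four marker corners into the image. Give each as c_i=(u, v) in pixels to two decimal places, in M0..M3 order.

Intrinsics K: fx=706.3, fy=599.6, cx=304.2, cy=239.8
Marker side s = 0.162 m; corners in marker frame (Z=0):
  M0 = (-0.0810, +0.0810, 0)
  M1 = (+0.0810, +0.0810, 0)
  M2 = (+0.0810, -0.0810, 0)
  M3 = (-0.0810, -0.0810, 0)
rvec = (0.5901, -0.2466, 0.1618), |rvec| = θ = 0.65970 rad = 37.798°
Rodrigues: sinθ=0.61288, 1−cosθ=0.20983; R = I + sinθ·[k]× + (1−cosθ)·[k]×²:
    [+0.95806 -0.22048 -0.18307]
    [+0.08016 +0.81949 -0.56746]
    [+0.27513 +0.52898 +0.80280]
t = (-0.2714, -0.1276, 0.9622) m
M0: Pc = R·M0+t = (-0.36686, -0.06771, +0.98276); u = 706.3·(-0.36686)/0.98276 + 304.2 = 40.5409, v = 599.6·(-0.06771)/0.98276 + 239.8 = 198.4866
M1: Pc = R·M1+t = (-0.21166, -0.05473, +1.02733); u = 706.3·(-0.21166)/1.02733 + 304.2 = 158.6850, v = 599.6·(-0.05473)/1.02733 + 239.8 = 207.8580
M2: Pc = R·M2+t = (-0.17594, -0.18749, +0.94164); u = 706.3·(-0.17594)/0.94164 + 304.2 = 172.2326, v = 599.6·(-0.18749)/0.94164 + 239.8 = 120.4158
M3: Pc = R·M3+t = (-0.33114, -0.20047, +0.89707); u = 706.3·(-0.33114)/0.89707 + 304.2 = 43.4756, v = 599.6·(-0.20047)/0.89707 + 239.8 = 105.8046

c0=(40.54, 198.49) c1=(158.68, 207.86) c2=(172.23, 120.42) c3=(43.48, 105.80)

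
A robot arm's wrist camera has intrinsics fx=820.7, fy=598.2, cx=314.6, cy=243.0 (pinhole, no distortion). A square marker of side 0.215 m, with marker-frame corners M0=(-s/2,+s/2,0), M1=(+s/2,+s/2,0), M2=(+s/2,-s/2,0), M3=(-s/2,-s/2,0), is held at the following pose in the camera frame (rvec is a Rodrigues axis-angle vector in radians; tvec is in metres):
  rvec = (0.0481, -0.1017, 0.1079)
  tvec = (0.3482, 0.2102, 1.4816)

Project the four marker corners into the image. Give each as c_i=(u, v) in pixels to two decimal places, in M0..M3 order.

Intrinsics K: fx=820.7, fy=598.2, cx=314.6, cy=243.0
Marker side s = 0.215 m; corners in marker frame (Z=0):
  M0 = (-0.1075, +0.1075, 0)
  M1 = (+0.1075, +0.1075, 0)
  M2 = (+0.1075, -0.1075, 0)
  M3 = (-0.1075, -0.1075, 0)
rvec = (0.0481, -0.1017, 0.1079), |rvec| = θ = 0.15588 rad = 8.931°
Rodrigues: sinθ=0.15525, 1−cosθ=0.01212; R = I + sinθ·[k]× + (1−cosθ)·[k]×²:
    [+0.98903 -0.10990 -0.09870]
    [+0.10502 +0.99304 -0.05338]
    [+0.10388 +0.04243 +0.99368]
t = (0.3482, 0.2102, 1.4816) m
M0: Pc = R·M0+t = (+0.23006, +0.30566, +1.47499); u = 820.7·(+0.23006)/1.47499 + 314.6 = 442.6100, v = 598.2·(+0.30566)/1.47499 + 243.0 = 366.9643
M1: Pc = R·M1+t = (+0.44271, +0.32824, +1.49733); u = 820.7·(+0.44271)/1.49733 + 314.6 = 557.2514, v = 598.2·(+0.32824)/1.49733 + 243.0 = 374.1362
M2: Pc = R·M2+t = (+0.46634, +0.11474, +1.48821); u = 820.7·(+0.46634)/1.48821 + 314.6 = 571.7697, v = 598.2·(+0.11474)/1.48821 + 243.0 = 289.1204
M3: Pc = R·M3+t = (+0.25369, +0.09216, +1.46587); u = 820.7·(+0.25369)/1.46587 + 314.6 = 456.6361, v = 598.2·(+0.09216)/1.46587 + 243.0 = 280.6086

c0=(442.61, 366.96) c1=(557.25, 374.14) c2=(571.77, 289.12) c3=(456.64, 280.61)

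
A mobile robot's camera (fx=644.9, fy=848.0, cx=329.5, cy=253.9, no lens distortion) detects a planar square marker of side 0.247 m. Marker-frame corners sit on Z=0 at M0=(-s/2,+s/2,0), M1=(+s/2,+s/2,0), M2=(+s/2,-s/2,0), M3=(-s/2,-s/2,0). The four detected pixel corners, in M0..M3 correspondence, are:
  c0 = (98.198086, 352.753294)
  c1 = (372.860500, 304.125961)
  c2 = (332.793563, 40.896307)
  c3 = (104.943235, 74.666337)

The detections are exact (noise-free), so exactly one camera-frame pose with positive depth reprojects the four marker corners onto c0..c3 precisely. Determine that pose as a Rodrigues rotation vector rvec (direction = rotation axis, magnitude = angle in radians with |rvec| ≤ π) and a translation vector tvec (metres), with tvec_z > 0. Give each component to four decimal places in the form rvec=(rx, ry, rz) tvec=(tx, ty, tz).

Intrinsics K: fx=644.9, fy=848.0, cx=329.5, cy=253.9
Marker side s = 0.247 m; corners in marker frame (Z=0):
  M0 = (-0.1235, +0.1235, 0)
  M1 = (+0.1235, +0.1235, 0)
  M2 = (+0.1235, -0.1235, 0)
  M3 = (-0.1235, -0.1235, 0)
Detected image corners:
  c0 = (98.198086, 352.753294) px
  c1 = (372.860500, 304.125961) px
  c2 = (332.793563, 40.896307) px
  c3 = (104.943235, 74.666337) px
Planar DLT: solve 8×8 A·h = b for H (H[2,2]=1):
  H  [+1032.48460 -104.28063 +228.06558]
  H  [-143.43120 +948.36259 +180.11533]
  H  [+0.10635 -0.76135 +1.00000]
B = K⁻¹H; ‖b₁‖=1.563288, ‖b₂‖=1.563288; λ = 2/(‖b₁‖+‖b₂‖) = 0.639678, sign → tz>0 ⇒ λ=+0.639678
r₁ = λ·B[:,0] = (+0.98937,-0.12856,+0.06803); r₂ = λ·B[:,1] = (+0.14540,+0.86120,-0.48702)
r₃ = r₁×r₂ = (+0.00403,+0.49173,+0.87074); SVD([r₁ r₂ r₃]) → R = UVᵀ:
  R  [+0.98937 +0.14540 +0.00403]
  R  [-0.12856 +0.86120 +0.49173]
  R  [+0.06803 -0.48702 +0.87074]
t = (-0.10061, -0.05566, +0.63968) m
tr R = 2.721306; θ = arccos((tr R − 1)/2) = 0.534246 rad = 30.610°
axis k = ((R−Rᵀ)₃₂, (R−Rᵀ)₁₃, (R−Rᵀ)₂₁) / (2 sinθ) = (-0.961083, -0.062848, -0.269016)
rvec = θ·k = (-0.513454, -0.033576, -0.143721)

rvec=(-0.5135, -0.0336, -0.1437) tvec=(-0.1006, -0.0557, 0.6397)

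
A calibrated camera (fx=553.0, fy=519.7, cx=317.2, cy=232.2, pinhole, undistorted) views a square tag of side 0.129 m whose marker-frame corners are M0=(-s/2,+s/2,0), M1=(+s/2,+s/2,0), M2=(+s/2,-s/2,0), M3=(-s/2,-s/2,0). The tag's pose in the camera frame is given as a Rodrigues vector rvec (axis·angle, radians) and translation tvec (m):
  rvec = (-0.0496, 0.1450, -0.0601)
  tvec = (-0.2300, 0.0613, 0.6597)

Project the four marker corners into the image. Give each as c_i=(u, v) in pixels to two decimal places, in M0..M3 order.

c0=(76.14, 333.49) c1=(178.17, 329.80) c2=(173.51, 226.56) c3=(72.66, 233.04)

Intrinsics K: fx=553.0, fy=519.7, cx=317.2, cy=232.2
Marker side s = 0.129 m; corners in marker frame (Z=0):
  M0 = (-0.0645, +0.0645, 0)
  M1 = (+0.0645, +0.0645, 0)
  M2 = (+0.0645, -0.0645, 0)
  M3 = (-0.0645, -0.0645, 0)
rvec = (-0.0496, 0.1450, -0.0601), |rvec| = θ = 0.16461 rad = 9.432°
Rodrigues: sinθ=0.16387, 1−cosθ=0.01352; R = I + sinθ·[k]× + (1−cosθ)·[k]×²:
    [+0.98771 +0.05624 +0.14583]
    [-0.06342 +0.99697 +0.04503]
    [-0.14286 -0.05372 +0.98828]
t = (-0.2300, 0.0613, 0.6597) m
M0: Pc = R·M0+t = (-0.29008, +0.12969, +0.66545); u = 553.0·(-0.29008)/0.66545 + 317.2 = 76.1387, v = 519.7·(+0.12969)/0.66545 + 232.2 = 333.4887
M1: Pc = R·M1+t = (-0.16267, +0.12151, +0.64702); u = 553.0·(-0.16267)/0.64702 + 317.2 = 178.1722, v = 519.7·(+0.12151)/0.64702 + 232.2 = 329.8027
M2: Pc = R·M2+t = (-0.16992, -0.00709, +0.65395); u = 553.0·(-0.16992)/0.65395 + 317.2 = 173.5104, v = 519.7·(-0.00709)/0.65395 + 232.2 = 226.5615
M3: Pc = R·M3+t = (-0.29733, +0.00109, +0.67238); u = 553.0·(-0.29733)/0.67238 + 317.2 = 72.6564, v = 519.7·(+0.00109)/0.67238 + 232.2 = 233.0392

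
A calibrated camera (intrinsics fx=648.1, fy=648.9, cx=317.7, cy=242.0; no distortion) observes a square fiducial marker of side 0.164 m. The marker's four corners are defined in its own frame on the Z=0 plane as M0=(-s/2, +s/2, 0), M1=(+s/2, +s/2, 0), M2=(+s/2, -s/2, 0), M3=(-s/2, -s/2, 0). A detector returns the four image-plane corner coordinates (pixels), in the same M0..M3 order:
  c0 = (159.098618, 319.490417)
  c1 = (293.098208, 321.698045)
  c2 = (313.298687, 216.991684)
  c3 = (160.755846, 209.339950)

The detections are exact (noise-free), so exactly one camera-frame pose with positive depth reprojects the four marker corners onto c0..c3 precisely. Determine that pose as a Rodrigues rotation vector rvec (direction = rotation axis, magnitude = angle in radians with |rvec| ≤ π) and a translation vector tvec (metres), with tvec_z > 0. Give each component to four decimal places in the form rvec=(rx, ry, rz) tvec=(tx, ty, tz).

rvec=(0.6701, -0.1833, 0.1089) tvec=(-0.0981, 0.0329, 0.7490)

Intrinsics K: fx=648.1, fy=648.9, cx=317.7, cy=242.0
Marker side s = 0.164 m; corners in marker frame (Z=0):
  M0 = (-0.0820, +0.0820, 0)
  M1 = (+0.0820, +0.0820, 0)
  M2 = (+0.0820, -0.0820, 0)
  M3 = (-0.0820, -0.0820, 0)
Detected image corners:
  c0 = (159.098618, 319.490417) px
  c1 = (293.098208, 321.698045) px
  c2 = (313.298687, 216.991684) px
  c3 = (160.755846, 209.339950) px
Planar DLT: solve 8×8 A·h = b for H (H[2,2]=1):
  H  [+932.79777 +119.64986 +232.79673]
  H  [+101.50471 +870.83513 +270.50235]
  H  [+0.27184 +0.80993 +1.00000]
B = K⁻¹H; ‖b₁‖=1.335151, ‖b₂‖=1.335151; λ = 2/(‖b₁‖+‖b₂‖) = 0.748979, sign → tz>0 ⇒ λ=+0.748979
r₁ = λ·B[:,0] = (+0.97819,+0.04123,+0.20360); r₂ = λ·B[:,1] = (-0.15909,+0.77891,+0.60662)
r₃ = r₁×r₂ = (-0.13358,-0.62578,+0.76848); SVD([r₁ r₂ r₃]) → R = UVᵀ:
  R  [+0.97819 -0.15909 -0.13358]
  R  [+0.04123 +0.77891 -0.62578]
  R  [+0.20360 +0.60662 +0.76848]
t = (-0.09812, +0.03290, +0.74898) m
tr R = 2.525575; θ = arccos((tr R − 1)/2) = 0.703183 rad = 40.289°
axis k = ((R−Rᵀ)₃₂, (R−Rᵀ)₁₃, (R−Rᵀ)₂₁) / (2 sinθ) = (+0.952910, -0.260711, +0.154892)
rvec = θ·k = (+0.670071, -0.183328, +0.108917)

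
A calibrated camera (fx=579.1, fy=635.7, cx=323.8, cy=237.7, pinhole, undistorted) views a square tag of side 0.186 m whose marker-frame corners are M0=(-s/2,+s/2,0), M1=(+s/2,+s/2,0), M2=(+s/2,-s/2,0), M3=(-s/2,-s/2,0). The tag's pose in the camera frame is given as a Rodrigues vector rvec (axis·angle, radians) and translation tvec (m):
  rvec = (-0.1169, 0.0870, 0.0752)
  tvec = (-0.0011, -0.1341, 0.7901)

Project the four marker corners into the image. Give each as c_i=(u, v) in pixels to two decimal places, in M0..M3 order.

c0=(249.64, 198.59) c1=(386.77, 208.43) c2=(395.97, 61.38) c3=(262.21, 54.87)

Intrinsics K: fx=579.1, fy=635.7, cx=323.8, cy=237.7
Marker side s = 0.186 m; corners in marker frame (Z=0):
  M0 = (-0.0930, +0.0930, 0)
  M1 = (+0.0930, +0.0930, 0)
  M2 = (+0.0930, -0.0930, 0)
  M3 = (-0.0930, -0.0930, 0)
rvec = (-0.1169, 0.0870, 0.0752), |rvec| = θ = 0.16398 rad = 9.395°
Rodrigues: sinθ=0.16325, 1−cosθ=0.01341; R = I + sinθ·[k]× + (1−cosθ)·[k]×²:
    [+0.99340 -0.07994 +0.08223]
    [+0.06979 +0.99036 +0.11964]
    [-0.09100 -0.11311 +0.98941]
t = (-0.0011, -0.1341, 0.7901) m
M0: Pc = R·M0+t = (-0.10092, -0.04849, +0.78804); u = 579.1·(-0.10092)/0.78804 + 323.8 = 249.6377, v = 635.7·(-0.04849)/0.78804 + 237.7 = 198.5866
M1: Pc = R·M1+t = (+0.08385, -0.03551, +0.77112); u = 579.1·(+0.08385)/0.77112 + 323.8 = 386.7720, v = 635.7·(-0.03551)/0.77112 + 237.7 = 208.4293
M2: Pc = R·M2+t = (+0.09872, -0.21971, +0.79216); u = 579.1·(+0.09872)/0.79216 + 323.8 = 395.9689, v = 635.7·(-0.21971)/0.79216 + 237.7 = 61.3818
M3: Pc = R·M3+t = (-0.08605, -0.23269, +0.80908); u = 579.1·(-0.08605)/0.80908 + 323.8 = 262.2081, v = 635.7·(-0.23269)/0.80908 + 237.7 = 54.8711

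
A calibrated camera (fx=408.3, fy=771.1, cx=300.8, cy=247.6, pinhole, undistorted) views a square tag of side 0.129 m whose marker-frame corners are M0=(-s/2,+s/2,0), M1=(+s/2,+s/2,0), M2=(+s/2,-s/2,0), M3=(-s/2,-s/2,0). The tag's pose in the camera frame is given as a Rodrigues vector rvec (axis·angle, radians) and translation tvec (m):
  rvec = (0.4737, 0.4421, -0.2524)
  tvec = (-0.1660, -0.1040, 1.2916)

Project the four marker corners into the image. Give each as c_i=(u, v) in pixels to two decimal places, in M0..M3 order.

c0=(239.84, 224.74) c1=(272.85, 213.47) c2=(257.55, 142.81) c3=(223.99, 157.78)

Intrinsics K: fx=408.3, fy=771.1, cx=300.8, cy=247.6
Marker side s = 0.129 m; corners in marker frame (Z=0):
  M0 = (-0.0645, +0.0645, 0)
  M1 = (+0.0645, +0.0645, 0)
  M2 = (+0.0645, -0.0645, 0)
  M3 = (-0.0645, -0.0645, 0)
rvec = (0.4737, 0.4421, -0.2524), |rvec| = θ = 0.69538 rad = 39.842°
Rodrigues: sinθ=0.64068, 1−cosθ=0.23219; R = I + sinθ·[k]× + (1−cosθ)·[k]×²:
    [+0.87556 +0.33310 +0.34991]
    [-0.13199 +0.86166 -0.49002]
    [-0.46473 +0.38286 +0.79840]
t = (-0.1660, -0.1040, 1.2916) m
M0: Pc = R·M0+t = (-0.20099, -0.03991, +1.34627); u = 408.3·(-0.20099)/1.34627 + 300.8 = 239.8438, v = 771.1·(-0.03991)/1.34627 + 247.6 = 224.7410
M1: Pc = R·M1+t = (-0.08804, -0.05694, +1.28632); u = 408.3·(-0.08804)/1.28632 + 300.8 = 272.8542, v = 771.1·(-0.05694)/1.28632 + 247.6 = 213.4691
M2: Pc = R·M2+t = (-0.13101, -0.16809, +1.23693); u = 408.3·(-0.13101)/1.23693 + 300.8 = 257.5542, v = 771.1·(-0.16809)/1.23693 + 247.6 = 142.8128
M3: Pc = R·M3+t = (-0.24396, -0.15106, +1.29688); u = 408.3·(-0.24396)/1.29688 + 300.8 = 223.9939, v = 771.1·(-0.15106)/1.29688 + 247.6 = 157.7802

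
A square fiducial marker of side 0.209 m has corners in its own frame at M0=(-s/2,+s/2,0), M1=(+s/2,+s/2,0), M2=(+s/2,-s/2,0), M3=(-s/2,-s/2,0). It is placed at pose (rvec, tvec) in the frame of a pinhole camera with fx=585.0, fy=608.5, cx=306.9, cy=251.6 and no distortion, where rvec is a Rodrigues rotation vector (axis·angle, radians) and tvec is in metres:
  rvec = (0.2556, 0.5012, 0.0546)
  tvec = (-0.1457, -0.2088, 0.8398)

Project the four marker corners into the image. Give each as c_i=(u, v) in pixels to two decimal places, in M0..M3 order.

c0=(155.98, 172.03) c1=(268.96, 180.26) c2=(264.61, 14.39) c3=(145.13, 24.48)

Intrinsics K: fx=585.0, fy=608.5, cx=306.9, cy=251.6
Marker side s = 0.209 m; corners in marker frame (Z=0):
  M0 = (-0.1045, +0.1045, 0)
  M1 = (+0.1045, +0.1045, 0)
  M2 = (+0.1045, -0.1045, 0)
  M3 = (-0.1045, -0.1045, 0)
rvec = (0.2556, 0.5012, 0.0546), |rvec| = θ = 0.56526 rad = 32.387°
Rodrigues: sinθ=0.53563, 1−cosθ=0.15555; R = I + sinθ·[k]× + (1−cosθ)·[k]×²:
    [+0.87626 +0.01063 +0.48173]
    [+0.11410 +0.96674 -0.22888]
    [-0.46814 +0.25553 +0.84590]
t = (-0.1457, -0.2088, 0.8398) m
M0: Pc = R·M0+t = (-0.23616, -0.11970, +0.91542); u = 585.0·(-0.23616)/0.91542 + 306.9 = 155.9833, v = 608.5·(-0.11970)/0.91542 + 251.6 = 172.0335
M1: Pc = R·M1+t = (-0.05302, -0.09585, +0.81758); u = 585.0·(-0.05302)/0.81758 + 306.9 = 268.9625, v = 608.5·(-0.09585)/0.81758 + 251.6 = 180.2609
M2: Pc = R·M2+t = (-0.05524, -0.29790, +0.76418); u = 585.0·(-0.05524)/0.76418 + 306.9 = 264.6108, v = 608.5·(-0.29790)/0.76418 + 251.6 = 14.3871
M3: Pc = R·M3+t = (-0.23838, -0.32175, +0.86202); u = 585.0·(-0.23838)/0.86202 + 306.9 = 145.1262, v = 608.5·(-0.32175)/0.86202 + 251.6 = 24.4771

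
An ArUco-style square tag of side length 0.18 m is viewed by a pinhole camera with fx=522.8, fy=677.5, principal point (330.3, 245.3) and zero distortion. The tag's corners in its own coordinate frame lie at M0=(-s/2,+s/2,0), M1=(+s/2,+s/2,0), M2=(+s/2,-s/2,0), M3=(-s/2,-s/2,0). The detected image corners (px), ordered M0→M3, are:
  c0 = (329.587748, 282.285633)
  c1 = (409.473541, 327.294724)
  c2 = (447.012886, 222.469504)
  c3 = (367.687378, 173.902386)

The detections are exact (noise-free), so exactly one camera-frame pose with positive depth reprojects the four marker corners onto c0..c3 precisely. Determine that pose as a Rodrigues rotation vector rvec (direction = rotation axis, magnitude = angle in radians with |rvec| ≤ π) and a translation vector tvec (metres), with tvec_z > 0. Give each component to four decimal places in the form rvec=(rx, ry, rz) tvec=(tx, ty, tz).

rvec=(0.0788, -0.1638, 0.4217) tvec=(0.1168, 0.0103, 1.0403)

Intrinsics K: fx=522.8, fy=677.5, cx=330.3, cy=245.3
Marker side s = 0.18 m; corners in marker frame (Z=0):
  M0 = (-0.0900, +0.0900, 0)
  M1 = (+0.0900, +0.0900, 0)
  M2 = (+0.0900, -0.0900, 0)
  M3 = (-0.0900, -0.0900, 0)
Detected image corners:
  c0 = (329.587748, 282.285633) px
  c1 = (409.473541, 327.294724) px
  c2 = (447.012886, 222.469504) px
  c3 = (367.687378, 173.902386) px
Planar DLT: solve 8×8 A·h = b for H (H[2,2]=1):
  H  [+507.37383 -194.33838 +388.97189]
  H  [+302.05498 +602.29133 +252.03547]
  H  [+0.16763 +0.04054 +1.00000]
B = K⁻¹H; ‖b₁‖=0.961220, ‖b₂‖=0.961220; λ = 2/(‖b₁‖+‖b₂‖) = 1.040344, sign → tz>0 ⇒ λ=+1.040344
r₁ = λ·B[:,0] = (+0.89947,+0.40068,+0.17439); r₂ = λ·B[:,1] = (-0.41337,+0.90959,+0.04217)
r₃ = r₁×r₂ = (-0.14173,-0.11002,+0.98377); SVD([r₁ r₂ r₃]) → R = UVᵀ:
  R  [+0.89947 -0.41337 -0.14173]
  R  [+0.40068 +0.90959 -0.11002]
  R  [+0.17439 +0.04217 +0.98377]
t = (+0.11675, +0.01034, +1.04034) m
tr R = 2.792826; θ = arccos((tr R − 1)/2) = 0.459187 rad = 26.309°
axis k = ((R−Rᵀ)₃₂, (R−Rᵀ)₁₃, (R−Rᵀ)₂₁) / (2 sinθ) = (+0.171692, -0.356620, +0.918338)
rvec = θ·k = (+0.078839, -0.163755, +0.421689)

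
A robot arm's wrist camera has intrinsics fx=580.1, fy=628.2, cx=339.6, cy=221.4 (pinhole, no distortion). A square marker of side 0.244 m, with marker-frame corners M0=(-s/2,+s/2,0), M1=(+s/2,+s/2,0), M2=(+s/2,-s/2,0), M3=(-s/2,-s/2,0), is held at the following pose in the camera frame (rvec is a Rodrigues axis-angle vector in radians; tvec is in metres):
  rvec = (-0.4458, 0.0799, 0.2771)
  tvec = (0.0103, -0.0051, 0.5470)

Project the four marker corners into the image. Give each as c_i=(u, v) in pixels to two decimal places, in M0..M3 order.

Intrinsics K: fx=580.1, fy=628.2, cx=339.6, cy=221.4
Marker side s = 0.244 m; corners in marker frame (Z=0):
  M0 = (-0.1220, +0.1220, 0)
  M1 = (+0.1220, +0.1220, 0)
  M2 = (+0.1220, -0.1220, 0)
  M3 = (-0.1220, -0.1220, 0)
rvec = (-0.4458, 0.0799, 0.2771), |rvec| = θ = 0.53095 rad = 30.421°
Rodrigues: sinθ=0.50635, 1−cosθ=0.13767; R = I + sinθ·[k]× + (1−cosθ)·[k]×²:
    [+0.95938 -0.28166 +0.01587]
    [+0.24687 +0.86545 +0.43596]
    [-0.13653 -0.41434 +0.89983]
t = (0.0103, -0.0051, 0.5470) m
M0: Pc = R·M0+t = (-0.14111, +0.07037, +0.51311); u = 580.1·(-0.14111)/0.51311 + 339.6 = 180.0696, v = 628.2·(+0.07037)/0.51311 + 221.4 = 307.5500
M1: Pc = R·M1+t = (+0.09298, +0.13060, +0.47979); u = 580.1·(+0.09298)/0.47979 + 339.6 = 452.0213, v = 628.2·(+0.13060)/0.47979 + 221.4 = 392.3986
M2: Pc = R·M2+t = (+0.16171, -0.08057, +0.58089); u = 580.1·(+0.16171)/0.58089 + 339.6 = 501.0864, v = 628.2·(-0.08057)/0.58089 + 221.4 = 134.2723
M3: Pc = R·M3+t = (-0.07238, -0.14080, +0.61421); u = 580.1·(-0.07238)/0.61421 + 339.6 = 271.2367, v = 628.2·(-0.14080)/0.61421 + 221.4 = 77.3896

c0=(180.07, 307.55) c1=(452.02, 392.40) c2=(501.09, 134.27) c3=(271.24, 77.39)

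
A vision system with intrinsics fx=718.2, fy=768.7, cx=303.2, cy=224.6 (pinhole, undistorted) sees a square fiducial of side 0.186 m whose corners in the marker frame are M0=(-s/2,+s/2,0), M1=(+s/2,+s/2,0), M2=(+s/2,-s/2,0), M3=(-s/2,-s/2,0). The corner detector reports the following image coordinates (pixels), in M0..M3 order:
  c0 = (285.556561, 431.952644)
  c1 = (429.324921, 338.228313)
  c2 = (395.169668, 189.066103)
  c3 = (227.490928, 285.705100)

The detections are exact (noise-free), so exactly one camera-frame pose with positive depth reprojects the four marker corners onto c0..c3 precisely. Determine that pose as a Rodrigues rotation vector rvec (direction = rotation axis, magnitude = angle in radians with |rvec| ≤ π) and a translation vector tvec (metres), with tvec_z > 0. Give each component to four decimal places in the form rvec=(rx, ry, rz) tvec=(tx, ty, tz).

Intrinsics K: fx=718.2, fy=768.7, cx=303.2, cy=224.6
Marker side s = 0.186 m; corners in marker frame (Z=0):
  M0 = (-0.0930, +0.0930, 0)
  M1 = (+0.0930, +0.0930, 0)
  M2 = (+0.0930, -0.0930, 0)
  M3 = (-0.0930, -0.0930, 0)
Detected image corners:
  c0 = (285.556561, 431.952644) px
  c1 = (429.324921, 338.228313) px
  c2 = (395.169668, 189.066103) px
  c3 = (227.490928, 285.705100) px
Planar DLT: solve 8×8 A·h = b for H (H[2,2]=1):
  H  [+952.50733 +486.39468 +338.51809]
  H  [-399.89772 +1018.34252 +314.59767]
  H  [+0.35763 +0.71961 +1.00000]
B = K⁻¹H; ‖b₁‖=1.378193, ‖b₂‖=1.378193; λ = 2/(‖b₁‖+‖b₂‖) = 0.725588, sign → tz>0 ⇒ λ=+0.725588
r₁ = λ·B[:,0] = (+0.85276,-0.45329,+0.25949); r₂ = λ·B[:,1] = (+0.27097,+0.80867,+0.52214)
r₃ = r₁×r₂ = (-0.44652,-0.37494,+0.81243); SVD([r₁ r₂ r₃]) → R = UVᵀ:
  R  [+0.85276 +0.27097 -0.44652]
  R  [-0.45329 +0.80867 -0.37494]
  R  [+0.25949 +0.52214 +0.81243]
t = (+0.03568, +0.08495, +0.72559) m
tr R = 2.473852; θ = arccos((tr R − 1)/2) = 0.742285 rad = 42.530°
axis k = ((R−Rᵀ)₃₂, (R−Rᵀ)₁₃, (R−Rᵀ)₂₁) / (2 sinθ) = (+0.663550, -0.522219, -0.535714)
rvec = θ·k = (+0.492543, -0.387635, -0.397652)

rvec=(0.4925, -0.3876, -0.3977) tvec=(0.0357, 0.0850, 0.7256)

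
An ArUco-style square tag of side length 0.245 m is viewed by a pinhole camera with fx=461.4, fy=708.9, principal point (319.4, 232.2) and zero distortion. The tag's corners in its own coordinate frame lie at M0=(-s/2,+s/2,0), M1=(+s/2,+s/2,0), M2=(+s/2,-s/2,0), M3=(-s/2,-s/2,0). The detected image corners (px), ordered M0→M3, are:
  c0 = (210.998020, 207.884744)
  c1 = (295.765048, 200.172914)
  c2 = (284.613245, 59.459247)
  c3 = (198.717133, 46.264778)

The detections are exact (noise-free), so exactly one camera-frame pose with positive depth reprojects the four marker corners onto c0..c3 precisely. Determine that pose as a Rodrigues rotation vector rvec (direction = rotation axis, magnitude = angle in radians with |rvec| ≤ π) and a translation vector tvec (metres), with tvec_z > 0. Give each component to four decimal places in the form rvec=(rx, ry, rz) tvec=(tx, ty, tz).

rvec=(-0.0686, -0.6981, -0.1079) tvec=(-0.1705, -0.1672, 1.1409)

Intrinsics K: fx=461.4, fy=708.9, cx=319.4, cy=232.2
Marker side s = 0.245 m; corners in marker frame (Z=0):
  M0 = (-0.1225, +0.1225, 0)
  M1 = (+0.1225, +0.1225, 0)
  M2 = (+0.1225, -0.1225, 0)
  M3 = (-0.1225, -0.1225, 0)
Detected image corners:
  c0 = (210.998020, 207.884744) px
  c1 = (295.765048, 200.172914) px
  c2 = (284.613245, 59.459247) px
  c3 = (198.717133, 46.264778) px
Planar DLT: solve 8×8 A·h = b for H (H[2,2]=1):
  H  [+488.12845 +41.83122 +250.45902]
  H  [+83.87294 +611.02894 +128.32215]
  H  [+0.56492 -0.02356 +1.00000]
B = K⁻¹H; ‖b₁‖=0.876527, ‖b₂‖=0.876527; λ = 2/(‖b₁‖+‖b₂‖) = 1.140867, sign → tz>0 ⇒ λ=+1.140867
r₁ = λ·B[:,0] = (+0.76081,-0.07612,+0.64449); r₂ = λ·B[:,1] = (+0.12204,+0.99216,-0.02688)
r₃ = r₁×r₂ = (-0.63740,+0.09910,+0.76414); SVD([r₁ r₂ r₃]) → R = UVᵀ:
  R  [+0.76081 +0.12204 -0.63740]
  R  [-0.07612 +0.99216 +0.09910]
  R  [+0.64449 -0.02688 +0.76414]
t = (-0.17046, -0.16718, +1.14087) m
tr R = 2.517111; θ = arccos((tr R − 1)/2) = 0.709703 rad = 40.663°
axis k = ((R−Rᵀ)₃₂, (R−Rᵀ)₁₃, (R−Rᵀ)₂₁) / (2 sinθ) = (-0.096666, -0.983634, -0.152055)
rvec = θ·k = (-0.068604, -0.698088, -0.107914)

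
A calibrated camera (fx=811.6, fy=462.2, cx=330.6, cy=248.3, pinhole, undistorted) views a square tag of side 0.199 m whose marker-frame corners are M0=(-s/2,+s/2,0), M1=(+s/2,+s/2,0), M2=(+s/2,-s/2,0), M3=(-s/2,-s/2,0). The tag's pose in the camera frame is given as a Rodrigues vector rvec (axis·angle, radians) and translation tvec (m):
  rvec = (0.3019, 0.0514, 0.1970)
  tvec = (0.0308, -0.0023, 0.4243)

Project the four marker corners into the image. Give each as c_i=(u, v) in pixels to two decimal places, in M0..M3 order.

Intrinsics K: fx=811.6, fy=462.2, cx=330.6, cy=248.3
Marker side s = 0.199 m; corners in marker frame (Z=0):
  M0 = (-0.0995, +0.0995, 0)
  M1 = (+0.0995, +0.0995, 0)
  M2 = (+0.0995, -0.0995, 0)
  M3 = (-0.0995, -0.0995, 0)
rvec = (0.3019, 0.0514, 0.1970), |rvec| = θ = 0.36414 rad = 20.863°
Rodrigues: sinθ=0.35614, 1−cosθ=0.06557; R = I + sinθ·[k]× + (1−cosθ)·[k]×²:
    [+0.97950 -0.18500 +0.07968]
    [+0.20035 +0.93574 -0.29027]
    [-0.02086 +0.30028 +0.95362]
t = (0.0308, -0.0023, 0.4243) m
M0: Pc = R·M0+t = (-0.08507, +0.07087, +0.45625); u = 811.6·(-0.08507)/0.45625 + 330.6 = 179.2777, v = 462.2·(+0.07087)/0.45625 + 248.3 = 320.0950
M1: Pc = R·M1+t = (+0.10985, +0.11074, +0.45210); u = 811.6·(+0.10985)/0.45210 + 330.6 = 527.8045, v = 462.2·(+0.11074)/0.45210 + 248.3 = 361.5141
M2: Pc = R·M2+t = (+0.14667, -0.07547, +0.39235); u = 811.6·(+0.14667)/0.39235 + 330.6 = 633.9948, v = 462.2·(-0.07547)/0.39235 + 248.3 = 159.3918
M3: Pc = R·M3+t = (-0.04825, -0.11534, +0.39650); u = 811.6·(-0.04825)/0.39650 + 330.6 = 231.8303, v = 462.2·(-0.11534)/0.39650 + 248.3 = 113.8467

c0=(179.28, 320.09) c1=(527.80, 361.51) c2=(633.99, 159.39) c3=(231.83, 113.85)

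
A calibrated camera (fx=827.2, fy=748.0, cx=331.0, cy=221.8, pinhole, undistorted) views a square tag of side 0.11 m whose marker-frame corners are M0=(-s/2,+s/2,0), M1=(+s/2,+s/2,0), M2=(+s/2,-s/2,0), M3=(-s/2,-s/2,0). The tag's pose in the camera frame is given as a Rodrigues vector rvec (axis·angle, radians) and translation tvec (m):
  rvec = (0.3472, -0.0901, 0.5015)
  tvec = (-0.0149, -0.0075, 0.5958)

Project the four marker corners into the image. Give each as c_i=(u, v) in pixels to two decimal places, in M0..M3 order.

Intrinsics K: fx=827.2, fy=748.0, cx=331.0, cy=221.8
Marker side s = 0.11 m; corners in marker frame (Z=0):
  M0 = (-0.0550, +0.0550, 0)
  M1 = (+0.0550, +0.0550, 0)
  M2 = (+0.0550, -0.0550, 0)
  M3 = (-0.0550, -0.0550, 0)
rvec = (0.3472, -0.0901, 0.5015), |rvec| = θ = 0.61658 rad = 35.327°
Rodrigues: sinθ=0.57825, 1−cosθ=0.18414; R = I + sinθ·[k]× + (1−cosθ)·[k]×²:
    [+0.87425 -0.48547 -0.00016]
    [+0.45517 +0.81979 -0.34750]
    [+0.16884 +0.30373 +0.93768]
t = (-0.0149, -0.0075, 0.5958) m
M0: Pc = R·M0+t = (-0.08968, +0.01255, +0.60322); u = 827.2·(-0.08968)/0.60322 + 331.0 = 208.0143, v = 748.0·(+0.01255)/0.60322 + 221.8 = 237.3675
M1: Pc = R·M1+t = (+0.00648, +0.06262, +0.62179); u = 827.2·(+0.00648)/0.62179 + 331.0 = 339.6242, v = 748.0·(+0.06262)/0.62179 + 221.8 = 297.1341
M2: Pc = R·M2+t = (+0.05988, -0.02755, +0.58838); u = 827.2·(+0.05988)/0.58838 + 331.0 = 415.1917, v = 748.0·(-0.02755)/0.58838 + 221.8 = 186.7706
M3: Pc = R·M3+t = (-0.03628, -0.07762, +0.56981); u = 827.2·(-0.03628)/0.56981 + 331.0 = 278.3279, v = 748.0·(-0.07762)/0.56981 + 221.8 = 119.9026

c0=(208.01, 237.37) c1=(339.62, 297.13) c2=(415.19, 186.77) c3=(278.33, 119.90)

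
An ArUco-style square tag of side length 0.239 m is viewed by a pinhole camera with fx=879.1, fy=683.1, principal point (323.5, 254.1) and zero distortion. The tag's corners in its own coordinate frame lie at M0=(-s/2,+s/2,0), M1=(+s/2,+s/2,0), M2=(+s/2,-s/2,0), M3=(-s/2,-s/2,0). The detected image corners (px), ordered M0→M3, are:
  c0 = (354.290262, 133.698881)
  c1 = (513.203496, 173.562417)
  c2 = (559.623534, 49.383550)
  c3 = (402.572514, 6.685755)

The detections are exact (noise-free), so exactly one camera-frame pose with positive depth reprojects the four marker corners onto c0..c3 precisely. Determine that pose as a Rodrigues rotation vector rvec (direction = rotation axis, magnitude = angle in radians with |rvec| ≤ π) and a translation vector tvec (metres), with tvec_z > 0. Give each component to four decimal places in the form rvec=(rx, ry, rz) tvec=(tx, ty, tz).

Intrinsics K: fx=879.1, fy=683.1, cx=323.5, cy=254.1
Marker side s = 0.239 m; corners in marker frame (Z=0):
  M0 = (-0.1195, +0.1195, 0)
  M1 = (+0.1195, +0.1195, 0)
  M2 = (+0.1195, -0.1195, 0)
  M3 = (-0.1195, -0.1195, 0)
Detected image corners:
  c0 = (354.290262, 133.698881) px
  c1 = (513.203496, 173.562417) px
  c2 = (559.623534, 49.383550) px
  c3 = (402.572514, 6.685755) px
Planar DLT: solve 8×8 A·h = b for H (H[2,2]=1):
  H  [+707.07102 -206.82780 +458.42723]
  H  [+181.88373 +523.69683 +90.93746]
  H  [+0.10071 -0.01913 +1.00000]
B = K⁻¹H; ‖b₁‖=0.806950, ‖b₂‖=0.806950; λ = 2/(‖b₁‖+‖b₂‖) = 1.239234, sign → tz>0 ⇒ λ=+1.239234
r₁ = λ·B[:,0] = (+0.95081,+0.28354,+0.12480); r₂ = λ·B[:,1] = (-0.28283,+0.95888,-0.02371)
r₃ = r₁×r₂ = (-0.12639,-0.01275,+0.99190); SVD([r₁ r₂ r₃]) → R = UVᵀ:
  R  [+0.95081 -0.28283 -0.12639]
  R  [+0.28354 +0.95888 -0.01275]
  R  [+0.12480 -0.02371 +0.99190]
t = (+0.19020, -0.29600, +1.23923) m
tr R = 2.901580; θ = arccos((tr R − 1)/2) = 0.315020 rad = 18.049°
axis k = ((R−Rᵀ)₃₂, (R−Rᵀ)₁₃, (R−Rᵀ)₂₁) / (2 sinθ) = (-0.017688, -0.405371, +0.913981)
rvec = θ·k = (-0.005572, -0.127700, +0.287923)

rvec=(-0.0056, -0.1277, 0.2879) tvec=(0.1902, -0.2960, 1.2392)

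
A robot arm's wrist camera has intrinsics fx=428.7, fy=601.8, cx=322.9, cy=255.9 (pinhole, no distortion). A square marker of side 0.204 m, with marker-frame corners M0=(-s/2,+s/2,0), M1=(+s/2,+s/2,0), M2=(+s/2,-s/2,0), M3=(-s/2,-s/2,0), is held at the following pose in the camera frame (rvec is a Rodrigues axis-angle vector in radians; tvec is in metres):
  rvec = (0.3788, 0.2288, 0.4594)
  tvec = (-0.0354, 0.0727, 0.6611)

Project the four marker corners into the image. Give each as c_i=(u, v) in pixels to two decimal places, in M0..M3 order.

c0=(224.71, 347.74) c1=(331.70, 435.13) c2=(388.68, 291.81) c3=(265.38, 199.01)

Intrinsics K: fx=428.7, fy=601.8, cx=322.9, cy=255.9
Marker side s = 0.204 m; corners in marker frame (Z=0):
  M0 = (-0.1020, +0.1020, 0)
  M1 = (+0.1020, +0.1020, 0)
  M2 = (+0.1020, -0.1020, 0)
  M3 = (-0.1020, -0.1020, 0)
rvec = (0.3788, 0.2288, 0.4594), |rvec| = θ = 0.63788 rad = 36.548°
Rodrigues: sinθ=0.59549, 1−cosθ=0.19664; R = I + sinθ·[k]× + (1−cosθ)·[k]×²:
    [+0.87271 -0.38699 +0.29770]
    [+0.47076 +0.82866 -0.30283]
    [-0.12950 +0.40443 +0.90536]
t = (-0.0354, 0.0727, 0.6611) m
M0: Pc = R·M0+t = (-0.16389, +0.10921, +0.71556); u = 428.7·(-0.16389)/0.71556 + 322.9 = 224.7124, v = 601.8·(+0.10921)/0.71556 + 255.9 = 347.7444
M1: Pc = R·M1+t = (+0.01414, +0.20524, +0.68914); u = 428.7·(+0.01414)/0.68914 + 322.9 = 331.6982, v = 601.8·(+0.20524)/0.68914 + 255.9 = 435.1283
M2: Pc = R·M2+t = (+0.09309, +0.03619, +0.60664); u = 428.7·(+0.09309)/0.60664 + 322.9 = 388.6840, v = 601.8·(+0.03619)/0.60664 + 255.9 = 291.8052
M3: Pc = R·M3+t = (-0.08494, -0.05984, +0.63306); u = 428.7·(-0.08494)/0.63306 + 322.9 = 265.3773, v = 601.8·(-0.05984)/0.63306 + 255.9 = 199.0138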